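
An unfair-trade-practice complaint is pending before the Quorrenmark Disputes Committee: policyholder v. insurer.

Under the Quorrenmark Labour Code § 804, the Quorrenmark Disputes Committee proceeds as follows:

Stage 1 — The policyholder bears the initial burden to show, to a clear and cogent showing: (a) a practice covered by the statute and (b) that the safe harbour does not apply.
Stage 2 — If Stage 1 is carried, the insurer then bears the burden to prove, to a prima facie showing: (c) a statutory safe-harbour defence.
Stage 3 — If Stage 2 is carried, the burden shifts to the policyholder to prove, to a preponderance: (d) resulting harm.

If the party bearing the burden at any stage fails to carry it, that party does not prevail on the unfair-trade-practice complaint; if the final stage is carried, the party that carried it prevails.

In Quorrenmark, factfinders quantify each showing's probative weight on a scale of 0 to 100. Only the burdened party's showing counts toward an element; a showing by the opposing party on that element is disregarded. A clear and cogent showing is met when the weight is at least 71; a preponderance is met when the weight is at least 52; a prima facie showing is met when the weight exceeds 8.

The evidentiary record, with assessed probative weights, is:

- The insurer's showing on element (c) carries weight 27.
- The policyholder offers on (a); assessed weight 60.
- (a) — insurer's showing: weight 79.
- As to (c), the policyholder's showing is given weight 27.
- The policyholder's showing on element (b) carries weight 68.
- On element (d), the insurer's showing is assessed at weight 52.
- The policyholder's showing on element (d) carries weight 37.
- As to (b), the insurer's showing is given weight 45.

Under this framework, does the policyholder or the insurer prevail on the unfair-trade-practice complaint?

Stage 1 (policyholder, a clear and cogent showing, weight is at least 71): (a) 60 (insurer's 79 disregarded) < 71 — fails; (b) 68 (insurer's 45 disregarded) < 71 — fails.
  Stage 1 not carried; the policyholder fails its burden.
So the insurer prevails.

insurer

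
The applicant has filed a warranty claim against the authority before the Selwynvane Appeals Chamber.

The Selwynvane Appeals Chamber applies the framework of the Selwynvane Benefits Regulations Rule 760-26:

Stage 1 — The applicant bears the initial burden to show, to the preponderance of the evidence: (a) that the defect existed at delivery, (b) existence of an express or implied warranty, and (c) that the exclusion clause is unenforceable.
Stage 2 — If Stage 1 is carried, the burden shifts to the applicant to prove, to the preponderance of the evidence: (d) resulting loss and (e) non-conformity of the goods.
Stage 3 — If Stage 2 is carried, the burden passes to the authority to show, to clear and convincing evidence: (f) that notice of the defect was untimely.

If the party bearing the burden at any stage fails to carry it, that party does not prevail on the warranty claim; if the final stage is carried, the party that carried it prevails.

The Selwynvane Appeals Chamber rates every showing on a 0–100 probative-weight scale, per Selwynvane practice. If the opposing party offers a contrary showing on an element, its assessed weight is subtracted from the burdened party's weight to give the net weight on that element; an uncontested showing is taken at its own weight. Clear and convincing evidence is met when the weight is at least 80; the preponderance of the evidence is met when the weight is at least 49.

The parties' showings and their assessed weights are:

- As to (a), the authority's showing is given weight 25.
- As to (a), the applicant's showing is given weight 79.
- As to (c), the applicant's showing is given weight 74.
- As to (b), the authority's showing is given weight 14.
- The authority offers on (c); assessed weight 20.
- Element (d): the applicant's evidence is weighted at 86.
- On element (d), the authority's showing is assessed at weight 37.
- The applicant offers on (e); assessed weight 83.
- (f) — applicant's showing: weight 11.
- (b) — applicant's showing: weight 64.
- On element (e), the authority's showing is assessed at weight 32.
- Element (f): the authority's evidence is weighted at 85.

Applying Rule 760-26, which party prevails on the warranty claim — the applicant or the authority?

applicant

At Stage 1 the applicant must meet the preponderance of the evidence (weight is at least 49): on (a) the weight is 79 less the opposing 25 gives net 54, ≥ 49, so (a) meets the standard; on (b) the weight is 64 less the opposing 14 gives net 50, which does reach 49, so (b) meets the standard; on (c) the weight is 74 less the opposing 20 gives net 54, which does reach 49, so (c) meets the standard.
  Stage 1 is satisfied; the applicant continues to bear the burden.
At Stage 2 the applicant must meet the preponderance of the evidence (weight is at least 49): on (d) the weight is 86 less the opposing 37 gives net 49, which does reach 49, so (d) meets the standard; on (e) the weight is 83 less the opposing 32 gives net 51, ≥ 49, so (e) meets the standard.
  All elements met. The burden passes to the authority.
At Stage 3 the authority must meet clear and convincing evidence (weight is at least 80): on (f) the weight is 85 less the opposing 11 gives net 74, which does not reach 80, so (f) does not meet the standard.
  Stage 3 not carried; the authority fails its burden.
The analysis ends at Stage 3; the applicant prevails.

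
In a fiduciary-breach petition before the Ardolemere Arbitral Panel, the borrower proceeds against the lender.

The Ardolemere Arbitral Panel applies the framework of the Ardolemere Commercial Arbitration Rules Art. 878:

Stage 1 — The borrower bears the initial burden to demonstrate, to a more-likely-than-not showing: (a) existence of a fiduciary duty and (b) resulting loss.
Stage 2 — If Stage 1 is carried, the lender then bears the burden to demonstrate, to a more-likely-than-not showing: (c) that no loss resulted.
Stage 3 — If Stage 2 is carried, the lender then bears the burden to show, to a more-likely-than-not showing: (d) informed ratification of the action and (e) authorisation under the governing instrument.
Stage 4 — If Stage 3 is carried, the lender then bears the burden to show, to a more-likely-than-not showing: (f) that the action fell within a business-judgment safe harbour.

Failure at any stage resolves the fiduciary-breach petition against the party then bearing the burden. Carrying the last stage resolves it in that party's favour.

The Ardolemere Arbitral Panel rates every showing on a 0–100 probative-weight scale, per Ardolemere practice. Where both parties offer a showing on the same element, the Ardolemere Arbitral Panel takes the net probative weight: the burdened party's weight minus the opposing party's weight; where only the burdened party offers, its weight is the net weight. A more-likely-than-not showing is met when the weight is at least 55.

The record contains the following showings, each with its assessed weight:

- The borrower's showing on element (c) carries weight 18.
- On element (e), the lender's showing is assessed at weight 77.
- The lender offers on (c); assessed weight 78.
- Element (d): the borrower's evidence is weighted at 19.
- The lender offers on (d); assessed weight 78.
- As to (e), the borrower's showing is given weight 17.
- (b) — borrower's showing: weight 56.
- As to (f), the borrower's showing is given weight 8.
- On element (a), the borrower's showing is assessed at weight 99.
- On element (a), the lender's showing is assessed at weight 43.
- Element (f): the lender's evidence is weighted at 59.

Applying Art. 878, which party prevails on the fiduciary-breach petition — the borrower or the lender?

borrower

Stage 1 (borrower, a more-likely-than-not showing, weight is at least 55): (a) net 99−43=56 ≥ 55 — meets; (b) 56 ≥ 55 — meets.
  Stage 1 carried; the burden shifts to the lender.
Stage 2 (lender, a more-likely-than-not showing, weight is at least 55): (c) net 78−18=60 ≥ 55 — meets.
  Stage 2 carried; the burden remains with the lender.
Stage 3 (lender, a more-likely-than-not showing, weight is at least 55): (d) net 78−19=59 ≥ 55 — meets; (e) net 77−17=60 ≥ 55 — meets.
  Stage 3 carried; the burden remains with the lender.
Stage 4 (lender, a more-likely-than-not showing, weight is at least 55): (f) net 59−8=51 < 55 — fails.
  Stage 4 not carried; the lender fails its burden.
So the borrower prevails.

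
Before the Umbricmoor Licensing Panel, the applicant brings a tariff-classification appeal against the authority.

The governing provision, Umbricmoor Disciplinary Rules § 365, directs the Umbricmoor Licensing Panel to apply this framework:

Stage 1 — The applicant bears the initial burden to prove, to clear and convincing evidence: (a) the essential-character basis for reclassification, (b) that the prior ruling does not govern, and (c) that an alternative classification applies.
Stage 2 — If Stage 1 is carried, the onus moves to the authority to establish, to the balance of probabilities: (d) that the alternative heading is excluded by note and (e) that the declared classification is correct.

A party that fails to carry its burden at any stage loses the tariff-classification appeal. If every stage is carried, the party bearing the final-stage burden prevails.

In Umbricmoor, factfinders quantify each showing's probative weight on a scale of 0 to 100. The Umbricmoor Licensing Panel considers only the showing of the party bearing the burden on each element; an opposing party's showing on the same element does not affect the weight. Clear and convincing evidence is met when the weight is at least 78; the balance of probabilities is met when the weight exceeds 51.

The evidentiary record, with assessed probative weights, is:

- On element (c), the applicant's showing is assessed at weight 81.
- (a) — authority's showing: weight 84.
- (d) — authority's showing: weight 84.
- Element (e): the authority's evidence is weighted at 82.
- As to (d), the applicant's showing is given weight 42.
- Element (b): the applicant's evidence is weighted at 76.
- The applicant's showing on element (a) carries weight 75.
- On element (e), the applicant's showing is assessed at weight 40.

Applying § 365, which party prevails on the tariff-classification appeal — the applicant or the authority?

Stage 1 (applicant, clear and convincing evidence, weight is at least 78): (a) 75 (authority's 84 disregarded) < 78 — fails; (b) 76 < 78 — fails; (c) 81 ≥ 78 — meets.
  Not every element is met, so the applicant fails to carry Stage 1.
The analysis ends at Stage 1; the authority prevails.

authority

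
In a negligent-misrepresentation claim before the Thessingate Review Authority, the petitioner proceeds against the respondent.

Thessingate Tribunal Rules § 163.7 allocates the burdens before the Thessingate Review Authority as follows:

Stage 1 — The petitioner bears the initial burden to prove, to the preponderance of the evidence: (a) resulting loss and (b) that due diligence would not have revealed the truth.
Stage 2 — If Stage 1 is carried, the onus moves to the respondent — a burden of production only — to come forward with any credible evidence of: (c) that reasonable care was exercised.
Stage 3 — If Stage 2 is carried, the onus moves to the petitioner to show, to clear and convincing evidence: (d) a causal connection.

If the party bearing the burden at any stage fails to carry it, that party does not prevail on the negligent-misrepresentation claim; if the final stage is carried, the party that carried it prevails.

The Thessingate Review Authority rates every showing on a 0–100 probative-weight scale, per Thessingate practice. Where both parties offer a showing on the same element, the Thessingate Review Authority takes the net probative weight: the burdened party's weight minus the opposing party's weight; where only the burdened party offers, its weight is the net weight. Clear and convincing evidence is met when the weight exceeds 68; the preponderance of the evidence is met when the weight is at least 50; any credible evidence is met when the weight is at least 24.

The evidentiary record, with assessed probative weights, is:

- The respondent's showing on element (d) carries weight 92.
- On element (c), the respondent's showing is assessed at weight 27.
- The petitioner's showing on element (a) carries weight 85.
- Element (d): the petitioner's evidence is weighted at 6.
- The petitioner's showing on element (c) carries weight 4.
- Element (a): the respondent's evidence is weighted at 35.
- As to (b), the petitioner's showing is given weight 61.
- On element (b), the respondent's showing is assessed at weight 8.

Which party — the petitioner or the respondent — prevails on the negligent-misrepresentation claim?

petitioner

Stage 1 (petitioner, the preponderance of the evidence, weight is at least 50): (a) net 85−35=50 ≥ 50 — meets; (b) net 61−8=53 ≥ 50 — meets.
  Stage 1 carried; the burden shifts to the respondent.
Stage 2 (respondent, any credible evidence, weight is at least 24): (c) net 27−4=23 < 24 — fails.
  Stage 2 not carried; the respondent fails its burden.
The analysis ends at Stage 2; the petitioner prevails.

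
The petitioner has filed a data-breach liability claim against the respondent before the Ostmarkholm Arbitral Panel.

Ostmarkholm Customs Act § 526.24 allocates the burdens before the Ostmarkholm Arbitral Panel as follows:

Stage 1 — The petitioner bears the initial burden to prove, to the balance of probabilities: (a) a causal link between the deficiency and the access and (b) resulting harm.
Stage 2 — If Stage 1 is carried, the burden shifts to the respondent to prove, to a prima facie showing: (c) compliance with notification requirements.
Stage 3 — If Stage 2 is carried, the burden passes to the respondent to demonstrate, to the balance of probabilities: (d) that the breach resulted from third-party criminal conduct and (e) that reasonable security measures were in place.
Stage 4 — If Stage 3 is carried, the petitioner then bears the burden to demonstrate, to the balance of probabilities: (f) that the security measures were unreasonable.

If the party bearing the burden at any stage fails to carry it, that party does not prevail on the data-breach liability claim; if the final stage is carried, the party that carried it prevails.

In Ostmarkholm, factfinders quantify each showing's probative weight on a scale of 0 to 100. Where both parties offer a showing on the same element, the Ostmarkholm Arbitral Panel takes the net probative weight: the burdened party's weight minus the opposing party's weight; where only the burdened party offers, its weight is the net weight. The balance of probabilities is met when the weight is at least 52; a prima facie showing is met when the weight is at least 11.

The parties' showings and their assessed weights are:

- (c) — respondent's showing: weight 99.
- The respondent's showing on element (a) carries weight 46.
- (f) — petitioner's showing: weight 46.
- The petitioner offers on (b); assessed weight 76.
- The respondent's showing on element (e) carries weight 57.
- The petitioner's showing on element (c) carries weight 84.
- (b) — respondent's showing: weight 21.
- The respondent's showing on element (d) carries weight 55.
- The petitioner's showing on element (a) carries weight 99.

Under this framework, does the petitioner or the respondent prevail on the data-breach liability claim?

At Stage 1 the petitioner must meet the balance of probabilities (weight is at least 52): on (a) the weight is 99 less the opposing 46 gives net 53, ≥ 52, so (a) meets the standard; on (b) the weight is 76 less the opposing 21 gives net 55, ≥ 52, so (b) meets the standard.
  All elements met. The burden passes to the respondent.
At Stage 2 the respondent must meet a prima facie showing (weight is at least 11): on (c) the weight is 99 less the opposing 84 gives net 15, which does reach 11, so (c) meets the standard.
  All elements met. The respondent retains the burden for Stage 3.
At Stage 3 the respondent must meet the balance of probabilities (weight is at least 52): on (d) the weight is 55, which does reach 52, so (d) meets the standard; on (e) the weight is 57, which does reach 52, so (e) meets the standard.
  The respondent carries Stage 3; the petitioner now bears the burden.
At Stage 4 the petitioner must meet the balance of probabilities (weight is at least 52): on (f) the weight is 46, < 52, so (f) does not meet the standard.
  Stage 4 not carried; the petitioner fails its burden.
The respondent prevails.

respondent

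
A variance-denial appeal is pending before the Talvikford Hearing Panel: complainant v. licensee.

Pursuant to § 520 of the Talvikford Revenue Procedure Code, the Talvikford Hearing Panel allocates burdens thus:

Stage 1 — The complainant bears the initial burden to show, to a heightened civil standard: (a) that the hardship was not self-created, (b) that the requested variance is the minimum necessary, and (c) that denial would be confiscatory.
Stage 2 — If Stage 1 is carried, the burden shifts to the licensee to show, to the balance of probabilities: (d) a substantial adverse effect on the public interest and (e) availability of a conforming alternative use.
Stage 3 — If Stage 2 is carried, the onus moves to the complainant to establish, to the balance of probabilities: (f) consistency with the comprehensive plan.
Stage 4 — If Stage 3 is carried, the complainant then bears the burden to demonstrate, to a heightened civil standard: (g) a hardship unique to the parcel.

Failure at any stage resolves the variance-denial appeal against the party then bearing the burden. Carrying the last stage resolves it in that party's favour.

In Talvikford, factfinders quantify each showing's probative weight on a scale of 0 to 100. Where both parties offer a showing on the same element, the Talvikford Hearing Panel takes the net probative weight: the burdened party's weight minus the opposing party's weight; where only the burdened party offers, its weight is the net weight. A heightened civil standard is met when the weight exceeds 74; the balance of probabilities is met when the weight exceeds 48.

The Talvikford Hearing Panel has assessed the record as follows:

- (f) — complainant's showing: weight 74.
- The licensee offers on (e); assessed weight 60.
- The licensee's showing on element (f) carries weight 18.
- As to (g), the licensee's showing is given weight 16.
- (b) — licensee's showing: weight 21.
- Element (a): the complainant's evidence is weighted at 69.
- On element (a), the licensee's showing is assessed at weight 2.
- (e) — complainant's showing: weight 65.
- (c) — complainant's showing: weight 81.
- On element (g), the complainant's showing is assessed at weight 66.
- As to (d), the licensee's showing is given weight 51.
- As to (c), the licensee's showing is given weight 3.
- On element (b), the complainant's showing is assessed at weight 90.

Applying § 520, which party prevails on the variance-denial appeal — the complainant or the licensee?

licensee

Stage 1 (complainant, a heightened civil standard, weight exceeds 74): (a) net 69−2=67 ≤ 74 — fails; (b) net 90−21=69 ≤ 74 — fails; (c) net 81−3=78 > 74 — meets.
  Not every element is met, so the complainant fails to carry Stage 1.
The licensee prevails.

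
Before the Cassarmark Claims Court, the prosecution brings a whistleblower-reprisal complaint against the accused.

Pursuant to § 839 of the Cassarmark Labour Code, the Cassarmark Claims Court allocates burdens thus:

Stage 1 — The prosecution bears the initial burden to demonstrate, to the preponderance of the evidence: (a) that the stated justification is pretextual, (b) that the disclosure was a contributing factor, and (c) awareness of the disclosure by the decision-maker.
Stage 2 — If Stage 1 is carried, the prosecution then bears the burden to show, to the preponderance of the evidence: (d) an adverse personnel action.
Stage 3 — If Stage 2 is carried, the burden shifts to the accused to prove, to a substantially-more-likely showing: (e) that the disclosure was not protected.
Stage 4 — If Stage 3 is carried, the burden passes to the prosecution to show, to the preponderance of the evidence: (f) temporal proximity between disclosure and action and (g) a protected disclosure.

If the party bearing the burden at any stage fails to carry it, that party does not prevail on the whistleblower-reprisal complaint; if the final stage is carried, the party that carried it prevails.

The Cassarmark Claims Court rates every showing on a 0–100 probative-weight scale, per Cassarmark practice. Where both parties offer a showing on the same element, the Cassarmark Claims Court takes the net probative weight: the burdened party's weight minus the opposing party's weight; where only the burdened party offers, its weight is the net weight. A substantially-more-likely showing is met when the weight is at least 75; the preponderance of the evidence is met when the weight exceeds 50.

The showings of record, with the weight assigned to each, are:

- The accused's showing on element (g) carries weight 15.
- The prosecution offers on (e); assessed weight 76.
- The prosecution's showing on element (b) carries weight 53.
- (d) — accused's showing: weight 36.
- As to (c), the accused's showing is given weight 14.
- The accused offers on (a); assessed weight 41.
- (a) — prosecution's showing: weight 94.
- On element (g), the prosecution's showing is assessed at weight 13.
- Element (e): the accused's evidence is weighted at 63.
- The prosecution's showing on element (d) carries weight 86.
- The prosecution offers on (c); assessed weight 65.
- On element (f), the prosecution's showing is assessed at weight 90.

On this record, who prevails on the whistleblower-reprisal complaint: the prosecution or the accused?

Stage 1 — burden on prosecution; standard: the preponderance of the evidence (weight exceeds 50).
    (a): 94 − 41 = 53 > 50 [met]
    (b): 53 > 50 [met]
    (c): 65 − 14 = 51 > 50 [met]
  Stage 1 is satisfied; the prosecution continues to bear the burden.
Stage 2 — burden on prosecution; standard: the preponderance of the evidence (weight exceeds 50).
    (d): 86 − 36 = 50 ≤ 50 [not met]
  Not every element is met, so the prosecution fails to carry Stage 2.
So the accused prevails.

accused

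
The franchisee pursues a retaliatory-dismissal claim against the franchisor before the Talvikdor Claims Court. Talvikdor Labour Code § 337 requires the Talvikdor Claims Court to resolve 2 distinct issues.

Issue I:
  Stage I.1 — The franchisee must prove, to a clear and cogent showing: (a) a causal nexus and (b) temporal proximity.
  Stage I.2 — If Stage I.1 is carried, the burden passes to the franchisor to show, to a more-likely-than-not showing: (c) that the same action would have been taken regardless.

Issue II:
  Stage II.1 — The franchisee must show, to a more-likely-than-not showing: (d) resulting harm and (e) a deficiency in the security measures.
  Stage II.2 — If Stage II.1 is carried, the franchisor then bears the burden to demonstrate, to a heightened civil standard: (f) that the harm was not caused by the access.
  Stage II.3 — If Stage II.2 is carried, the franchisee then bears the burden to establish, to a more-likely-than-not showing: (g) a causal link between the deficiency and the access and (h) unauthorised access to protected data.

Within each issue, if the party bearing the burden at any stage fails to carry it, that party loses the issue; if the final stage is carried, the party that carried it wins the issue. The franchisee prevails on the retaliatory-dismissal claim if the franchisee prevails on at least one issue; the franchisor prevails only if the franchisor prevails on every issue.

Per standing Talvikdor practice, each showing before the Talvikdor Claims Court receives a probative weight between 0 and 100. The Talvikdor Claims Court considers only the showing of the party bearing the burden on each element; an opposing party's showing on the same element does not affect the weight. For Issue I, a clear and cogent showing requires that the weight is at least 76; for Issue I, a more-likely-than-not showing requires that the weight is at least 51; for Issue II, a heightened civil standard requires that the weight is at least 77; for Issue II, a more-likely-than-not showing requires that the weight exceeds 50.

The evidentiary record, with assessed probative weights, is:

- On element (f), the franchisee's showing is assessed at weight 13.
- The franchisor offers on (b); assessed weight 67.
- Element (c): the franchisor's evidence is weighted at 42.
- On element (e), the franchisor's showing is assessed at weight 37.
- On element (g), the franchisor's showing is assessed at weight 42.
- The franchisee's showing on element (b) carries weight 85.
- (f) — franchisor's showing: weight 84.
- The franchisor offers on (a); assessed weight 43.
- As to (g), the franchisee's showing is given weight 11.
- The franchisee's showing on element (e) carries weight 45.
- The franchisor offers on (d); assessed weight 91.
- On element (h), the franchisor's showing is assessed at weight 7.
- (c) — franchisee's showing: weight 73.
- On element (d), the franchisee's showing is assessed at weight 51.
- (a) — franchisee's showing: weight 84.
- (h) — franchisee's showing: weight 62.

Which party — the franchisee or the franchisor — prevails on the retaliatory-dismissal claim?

— Issue I —
Stage I.1 (franchisee, a clear and cogent showing, weight is at least 76): (a) 84 (franchisor's 43 disregarded) ≥ 76 — meets; (b) 85 (franchisor's 67 disregarded) ≥ 76 — meets.
  The franchisee carries Stage I.1; the franchisor now bears the burden.
Stage I.2 (franchisor, a more-likely-than-not showing, weight is at least 51): (c) 42 (franchisee's 73 disregarded) < 51 — fails.
  Stage I.2 not carried; the franchisor fails its burden.
The analysis ends at Stage I.2; the franchisee prevails on this issue.
— Issue II —
At Stage II.1 the franchisee must meet a more-likely-than-not showing (weight exceeds 50): on (d) the weight is 51 (the franchisor's 91 is given no effect), which does exceed 50, so (d) meets the standard; on (e) the weight is 45 (the franchisor's 37 is given no effect), ≤ 50, so (e) does not meet the standard.
  Stage II.1 not carried; the franchisee fails its burden.
So the franchisor prevails on this issue.
Per-issue: Issue I → franchisee; Issue II → franchisor. The franchisee must prevail on at least one issue; overall, the franchisee prevails.

franchisee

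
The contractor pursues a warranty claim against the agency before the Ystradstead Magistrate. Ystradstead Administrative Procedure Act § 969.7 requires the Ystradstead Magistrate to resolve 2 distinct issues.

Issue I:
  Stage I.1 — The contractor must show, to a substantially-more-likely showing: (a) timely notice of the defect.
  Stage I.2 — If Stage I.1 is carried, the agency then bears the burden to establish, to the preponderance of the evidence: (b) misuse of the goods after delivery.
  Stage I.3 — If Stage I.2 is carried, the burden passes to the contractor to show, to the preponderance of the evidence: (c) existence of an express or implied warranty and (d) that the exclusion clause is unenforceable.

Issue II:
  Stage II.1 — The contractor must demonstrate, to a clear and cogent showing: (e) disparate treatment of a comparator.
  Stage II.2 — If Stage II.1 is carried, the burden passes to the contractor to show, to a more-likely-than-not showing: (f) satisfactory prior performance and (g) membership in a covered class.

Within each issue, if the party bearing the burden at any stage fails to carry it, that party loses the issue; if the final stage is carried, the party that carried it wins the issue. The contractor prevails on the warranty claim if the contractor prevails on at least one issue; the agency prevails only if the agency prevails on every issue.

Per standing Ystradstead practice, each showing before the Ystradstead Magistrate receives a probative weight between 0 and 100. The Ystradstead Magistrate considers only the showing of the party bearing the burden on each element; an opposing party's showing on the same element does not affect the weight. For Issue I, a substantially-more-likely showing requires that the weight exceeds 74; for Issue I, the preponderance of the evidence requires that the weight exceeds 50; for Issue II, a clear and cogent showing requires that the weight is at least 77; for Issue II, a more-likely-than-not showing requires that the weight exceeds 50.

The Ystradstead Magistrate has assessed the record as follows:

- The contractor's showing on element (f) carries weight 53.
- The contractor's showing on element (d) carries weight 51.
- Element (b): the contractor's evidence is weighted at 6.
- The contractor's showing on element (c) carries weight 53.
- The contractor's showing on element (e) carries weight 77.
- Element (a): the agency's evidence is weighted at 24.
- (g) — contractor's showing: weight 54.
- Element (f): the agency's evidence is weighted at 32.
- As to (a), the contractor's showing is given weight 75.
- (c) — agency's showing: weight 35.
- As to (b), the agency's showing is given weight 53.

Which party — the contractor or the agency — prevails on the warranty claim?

contractor

— Issue I —
Stage I.1 (contractor, a substantially-more-likely showing, weight exceeds 74): (a) 75 (agency's 24 disregarded) > 74 — meets.
  All elements met. The burden passes to the agency.
Stage I.2 (agency, the preponderance of the evidence, weight exceeds 50): (b) 53 (contractor's 6 disregarded) > 50 — meets.
  The agency carries Stage I.2; the contractor now bears the burden.
Stage I.3 (contractor, the preponderance of the evidence, weight exceeds 50): (c) 53 (agency's 35 disregarded) > 50 — meets; (d) 51 > 50 — meets.
  Stage I.3 carried; the final stage is satisfied.
Every stage carried; the contractor prevails on this issue.
— Issue II —
Stage II.1 (contractor, a clear and cogent showing, weight is at least 77): (e) 77 ≥ 77 — meets.
  Stage II.1 is satisfied; the contractor continues to bear the burden.
Stage II.2 (contractor, a more-likely-than-not showing, weight exceeds 50): (f) 53 (agency's 32 disregarded) > 50 — meets; (g) 54 > 50 — meets.
  The contractor carries the last stage.
With every stage satisfied, the contractor prevails on this issue.
Per-issue: Issue I → contractor; Issue II → contractor. The contractor must prevail on at least one issue; overall, the contractor prevails.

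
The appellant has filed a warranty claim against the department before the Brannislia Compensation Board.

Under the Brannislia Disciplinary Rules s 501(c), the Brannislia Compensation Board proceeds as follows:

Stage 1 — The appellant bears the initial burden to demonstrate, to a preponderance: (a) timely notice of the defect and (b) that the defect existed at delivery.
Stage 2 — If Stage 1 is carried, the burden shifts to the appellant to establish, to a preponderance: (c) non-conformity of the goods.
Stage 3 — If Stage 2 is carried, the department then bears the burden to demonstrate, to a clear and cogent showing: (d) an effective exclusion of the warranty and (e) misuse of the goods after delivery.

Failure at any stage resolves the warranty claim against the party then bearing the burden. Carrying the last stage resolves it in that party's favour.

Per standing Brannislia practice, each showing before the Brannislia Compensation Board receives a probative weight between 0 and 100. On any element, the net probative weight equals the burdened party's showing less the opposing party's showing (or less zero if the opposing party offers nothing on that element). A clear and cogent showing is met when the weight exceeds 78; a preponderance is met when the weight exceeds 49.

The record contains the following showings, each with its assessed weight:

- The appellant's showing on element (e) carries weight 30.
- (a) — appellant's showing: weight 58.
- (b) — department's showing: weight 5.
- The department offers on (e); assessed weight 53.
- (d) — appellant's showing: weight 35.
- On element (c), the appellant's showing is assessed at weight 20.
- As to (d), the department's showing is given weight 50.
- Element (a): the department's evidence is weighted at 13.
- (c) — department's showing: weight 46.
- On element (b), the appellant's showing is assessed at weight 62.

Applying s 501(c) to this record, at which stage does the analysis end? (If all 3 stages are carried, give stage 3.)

Stage 1 (appellant, a preponderance, weight exceeds 49): (a) net 58−13=45 ≤ 49 — fails; (b) net 62−5=57 > 49 — meets.
  Not every element is met, so the appellant fails to carry Stage 1.
The analysis ends at Stage 1; the department prevails.

stage 1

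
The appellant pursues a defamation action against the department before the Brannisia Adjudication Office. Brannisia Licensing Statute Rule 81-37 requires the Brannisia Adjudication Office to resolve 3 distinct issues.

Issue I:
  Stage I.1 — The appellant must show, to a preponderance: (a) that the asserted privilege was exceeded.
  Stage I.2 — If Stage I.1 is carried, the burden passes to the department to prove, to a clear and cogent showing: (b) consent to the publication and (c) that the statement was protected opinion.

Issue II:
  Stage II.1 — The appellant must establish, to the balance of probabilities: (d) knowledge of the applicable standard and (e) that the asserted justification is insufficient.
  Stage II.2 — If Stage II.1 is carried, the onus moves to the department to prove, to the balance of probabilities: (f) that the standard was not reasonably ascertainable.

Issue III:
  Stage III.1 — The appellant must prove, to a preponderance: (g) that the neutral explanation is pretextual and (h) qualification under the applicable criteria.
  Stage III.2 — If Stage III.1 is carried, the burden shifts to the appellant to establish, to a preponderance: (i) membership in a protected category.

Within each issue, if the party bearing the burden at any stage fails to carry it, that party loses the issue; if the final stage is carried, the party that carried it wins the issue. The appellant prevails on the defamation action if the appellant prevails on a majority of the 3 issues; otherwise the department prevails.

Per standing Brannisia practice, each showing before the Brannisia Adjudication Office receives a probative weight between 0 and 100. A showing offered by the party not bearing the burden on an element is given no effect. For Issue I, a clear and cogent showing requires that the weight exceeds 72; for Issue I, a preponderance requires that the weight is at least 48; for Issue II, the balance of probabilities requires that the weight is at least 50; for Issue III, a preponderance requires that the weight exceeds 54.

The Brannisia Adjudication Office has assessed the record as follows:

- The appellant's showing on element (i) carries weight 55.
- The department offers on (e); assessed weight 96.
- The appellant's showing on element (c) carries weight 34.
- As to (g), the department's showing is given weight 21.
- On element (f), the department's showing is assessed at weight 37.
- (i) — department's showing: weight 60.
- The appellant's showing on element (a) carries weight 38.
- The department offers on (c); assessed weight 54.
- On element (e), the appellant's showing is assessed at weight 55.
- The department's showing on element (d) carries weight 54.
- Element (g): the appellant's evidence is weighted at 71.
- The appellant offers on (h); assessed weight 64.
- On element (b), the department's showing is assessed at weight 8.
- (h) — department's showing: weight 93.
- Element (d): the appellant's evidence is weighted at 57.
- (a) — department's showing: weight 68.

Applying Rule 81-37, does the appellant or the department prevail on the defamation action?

appellant

— Issue I —
At Stage I.1 the appellant must meet a preponderance (weight is at least 48): on (a) the weight is 38 (the department's 68 is given no effect), which does not reach 48, so (a) does not meet the standard.
  Not every element is met, so the appellant fails to carry Stage I.1.
The analysis ends at Stage I.1; the department prevails on this issue.
— Issue II —
At Stage II.1 the appellant must meet the balance of probabilities (weight is at least 50): on (d) the weight is 57 (the department's 54 is given no effect), which does reach 50, so (d) meets the standard; on (e) the weight is 55 (the department's 96 is given no effect), ≥ 50, so (e) meets the standard.
  Stage II.1 carried; the burden shifts to the department.
At Stage II.2 the department must meet the balance of probabilities (weight is at least 50): on (f) the weight is 37, which does not reach 50, so (f) does not meet the standard.
  Not every element is met, so the department fails to carry Stage II.2.
So the appellant prevails on this issue.
— Issue III —
Stage III.1 — burden on appellant; standard: a preponderance (weight exceeds 54).
    (g): 71 (department's 21 disregarded) > 54 [met]
    (h): 64 (department's 93 disregarded) > 54 [met]
  All elements met. The appellant retains the burden for Stage III.2.
Stage III.2 — burden on appellant; standard: a preponderance (weight exceeds 54).
    (i): 55 (department's 60 disregarded) > 54 [met]
  The appellant carries the last stage.
All stages carried — the appellant prevails on this issue.
Per-issue: Issue I → department; Issue II → appellant; Issue III → appellant. The appellant must prevail on a majority of issues; overall, the appellant prevails.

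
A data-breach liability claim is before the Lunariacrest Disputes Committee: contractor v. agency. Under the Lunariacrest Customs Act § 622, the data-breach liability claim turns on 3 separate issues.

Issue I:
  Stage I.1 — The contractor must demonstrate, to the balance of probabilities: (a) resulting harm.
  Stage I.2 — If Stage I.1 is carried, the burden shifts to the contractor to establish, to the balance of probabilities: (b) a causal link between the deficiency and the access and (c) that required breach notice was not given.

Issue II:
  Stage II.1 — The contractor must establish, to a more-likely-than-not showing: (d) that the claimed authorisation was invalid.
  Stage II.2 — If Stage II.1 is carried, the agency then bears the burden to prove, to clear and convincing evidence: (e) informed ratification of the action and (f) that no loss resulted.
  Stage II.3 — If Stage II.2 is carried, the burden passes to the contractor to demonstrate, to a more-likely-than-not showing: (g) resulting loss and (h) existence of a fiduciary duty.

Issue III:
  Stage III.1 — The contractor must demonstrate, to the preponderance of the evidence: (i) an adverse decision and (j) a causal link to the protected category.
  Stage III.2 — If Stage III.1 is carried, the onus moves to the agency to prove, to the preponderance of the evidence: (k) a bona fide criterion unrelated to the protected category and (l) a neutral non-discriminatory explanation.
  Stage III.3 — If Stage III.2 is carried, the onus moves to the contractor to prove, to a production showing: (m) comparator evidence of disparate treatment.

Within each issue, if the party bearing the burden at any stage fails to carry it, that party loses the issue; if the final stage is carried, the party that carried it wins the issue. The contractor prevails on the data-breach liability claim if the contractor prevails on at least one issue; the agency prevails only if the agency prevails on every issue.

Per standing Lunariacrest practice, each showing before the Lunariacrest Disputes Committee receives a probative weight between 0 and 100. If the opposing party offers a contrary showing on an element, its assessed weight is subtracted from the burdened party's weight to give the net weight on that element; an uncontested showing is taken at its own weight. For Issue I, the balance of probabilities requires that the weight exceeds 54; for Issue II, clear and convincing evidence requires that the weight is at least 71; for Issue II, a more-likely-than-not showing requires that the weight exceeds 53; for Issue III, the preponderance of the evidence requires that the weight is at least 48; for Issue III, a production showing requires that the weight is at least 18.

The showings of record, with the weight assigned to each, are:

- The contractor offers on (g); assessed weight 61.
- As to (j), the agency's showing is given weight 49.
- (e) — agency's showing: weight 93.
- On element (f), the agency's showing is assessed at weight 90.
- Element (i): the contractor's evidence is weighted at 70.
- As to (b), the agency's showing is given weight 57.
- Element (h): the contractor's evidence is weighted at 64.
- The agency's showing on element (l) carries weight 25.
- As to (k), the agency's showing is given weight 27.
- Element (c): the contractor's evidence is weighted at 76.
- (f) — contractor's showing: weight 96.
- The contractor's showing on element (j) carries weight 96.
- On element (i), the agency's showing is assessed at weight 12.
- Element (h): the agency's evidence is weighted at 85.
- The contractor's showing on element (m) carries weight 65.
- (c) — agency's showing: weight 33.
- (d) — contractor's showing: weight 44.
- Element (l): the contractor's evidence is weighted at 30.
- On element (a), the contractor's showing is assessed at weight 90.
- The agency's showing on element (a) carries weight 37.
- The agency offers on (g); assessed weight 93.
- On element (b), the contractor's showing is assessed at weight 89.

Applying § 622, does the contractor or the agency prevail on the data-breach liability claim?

— Issue I —
At Stage I.1 the contractor must meet the balance of probabilities (weight exceeds 54): on (a) the weight is 90 less the opposing 37 gives net 53, ≤ 54, so (a) does not meet the standard.
  The contractor does not carry Stage I.1.
The agency prevails on this issue.
— Issue II —
At Stage II.1 the contractor must meet a more-likely-than-not showing (weight exceeds 53): on (d) the weight is 44, ≤ 53, so (d) does not meet the standard.
  Stage II.1 not carried; the contractor fails its burden.
So the agency prevails on this issue.
— Issue III —
At Stage III.1 the contractor must meet the preponderance of the evidence (weight is at least 48): on (i) the weight is 70 less the opposing 12 gives net 58, ≥ 48, so (i) meets the standard; on (j) the weight is 96 less the opposing 49 gives net 47, which does not reach 48, so (j) does not meet the standard.
  Stage III.1 not carried; the contractor fails its burden.
So the agency prevails on this issue.
Per-issue: Issue I → agency; Issue II → agency; Issue III → agency. The contractor must prevail on at least one issue; overall, the agency prevails.

agency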